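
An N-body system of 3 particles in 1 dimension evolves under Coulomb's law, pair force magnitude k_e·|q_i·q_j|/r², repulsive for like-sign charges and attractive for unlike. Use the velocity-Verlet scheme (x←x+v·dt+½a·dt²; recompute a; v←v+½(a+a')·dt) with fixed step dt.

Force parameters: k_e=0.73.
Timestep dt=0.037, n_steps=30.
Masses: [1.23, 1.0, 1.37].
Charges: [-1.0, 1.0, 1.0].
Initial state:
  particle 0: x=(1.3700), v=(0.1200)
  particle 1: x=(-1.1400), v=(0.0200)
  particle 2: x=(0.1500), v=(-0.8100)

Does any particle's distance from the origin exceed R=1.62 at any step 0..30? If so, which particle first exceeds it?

step 0: x0=(1.3700) x1=(-1.1400) x2=(0.1500)
step 1: x0=(1.3741) x1=(-1.1395) x2=(0.1205)
step 2: x0=(1.3776) x1=(-1.1394) x2=(0.0919)
step 3: x0=(1.3804) x1=(-1.1399) x2=(0.0643)
step 4: x0=(1.3826) x1=(-1.1409) x2=(0.0375)
step 5: x0=(1.3843) x1=(-1.1424) x2=(0.0117)
step 6: x0=(1.3854) x1=(-1.1446) x2=(-0.0132)
step 7: x0=(1.3860) x1=(-1.1473) x2=(-0.0371)
step 8: x0=(1.3860) x1=(-1.1508) x2=(-0.0601)
step 9: x0=(1.3855) x1=(-1.1549) x2=(-0.0821)
step 10: x0=(1.3845) x1=(-1.1597) x2=(-0.1031)
step 11: x0=(1.3831) x1=(-1.1652) x2=(-0.1232)
step 12: x0=(1.3811) x1=(-1.1716) x2=(-0.1423)
step 13: x0=(1.3787) x1=(-1.1787) x2=(-0.1603)
step 14: x0=(1.3758) x1=(-1.1866) x2=(-0.1774)
step 15: x0=(1.3724) x1=(-1.1954) x2=(-0.1934)
step 16: x0=(1.3686) x1=(-1.2050) x2=(-0.2084)
step 17: x0=(1.3643) x1=(-1.2154) x2=(-0.2224)
step 18: x0=(1.3596) x1=(-1.2267) x2=(-0.2353)
step 19: x0=(1.3545) x1=(-1.2389) x2=(-0.2473)
step 20: x0=(1.3489) x1=(-1.2520) x2=(-0.2582)
step 21: x0=(1.3429) x1=(-1.2659) x2=(-0.2680)
step 22: x0=(1.3364) x1=(-1.2807) x2=(-0.2769)
step 23: x0=(1.3295) x1=(-1.2963) x2=(-0.2848)
step 24: x0=(1.3222) x1=(-1.3128) x2=(-0.2916)
step 25: x0=(1.3144) x1=(-1.3300) x2=(-0.2975)
step 26: x0=(1.3063) x1=(-1.3481) x2=(-0.3024)
step 27: x0=(1.2977) x1=(-1.3669) x2=(-0.3064)
step 28: x0=(1.2886) x1=(-1.3865) x2=(-0.3094)
step 29: x0=(1.2792) x1=(-1.4068) x2=(-0.3116)
step 30: x0=(1.2693) x1=(-1.4278) x2=(-0.3128)

no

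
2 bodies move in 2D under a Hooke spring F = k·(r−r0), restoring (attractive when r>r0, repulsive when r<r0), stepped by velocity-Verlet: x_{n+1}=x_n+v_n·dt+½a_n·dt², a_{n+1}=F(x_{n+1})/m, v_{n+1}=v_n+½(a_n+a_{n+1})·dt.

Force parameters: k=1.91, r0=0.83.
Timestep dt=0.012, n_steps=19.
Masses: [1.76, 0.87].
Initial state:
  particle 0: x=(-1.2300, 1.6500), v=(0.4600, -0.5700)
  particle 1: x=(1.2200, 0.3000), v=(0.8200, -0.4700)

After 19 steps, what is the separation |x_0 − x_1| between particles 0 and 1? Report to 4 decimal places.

step 0: x0=(-1.2300, 1.6500) x1=(1.2200, 0.3000)
step 1: x0=(-1.2243, 1.6431) x1=(1.2296, 0.2945)
step 2: x0=(-1.2184, 1.6360) x1=(1.2386, 0.2893)
step 3: x0=(-1.2122, 1.6288) x1=(1.2471, 0.2844)
step 4: x0=(-1.2058, 1.6215) x1=(1.2550, 0.2798)
step 5: x0=(-1.1990, 1.6139) x1=(1.2624, 0.2755)
step 6: x0=(-1.1920, 1.6063) x1=(1.2692, 0.2716)
step 7: x0=(-1.1847, 1.5985) x1=(1.2755, 0.2679)
step 8: x0=(-1.1772, 1.5905) x1=(1.2812, 0.2645)
step 9: x0=(-1.1694, 1.5825) x1=(1.2864, 0.2613)
step 10: x0=(-1.1613, 1.5742) x1=(1.2911, 0.2585)
step 11: x0=(-1.1529, 1.5658) x1=(1.2952, 0.2560)
step 12: x0=(-1.1443, 1.5573) x1=(1.2987, 0.2538)
step 13: x0=(-1.1354, 1.5486) x1=(1.3018, 0.2518)
step 14: x0=(-1.1263, 1.5398) x1=(1.3042, 0.2502)
step 15: x0=(-1.1168, 1.5309) x1=(1.3062, 0.2488)
step 16: x0=(-1.1071, 1.5218) x1=(1.3076, 0.2477)
step 17: x0=(-1.0972, 1.5126) x1=(1.3085, 0.2469)
step 18: x0=(-1.0870, 1.5032) x1=(1.3088, 0.2464)
step 19: x0=(-1.0765, 1.4937) x1=(1.3086, 0.2461)

2.6917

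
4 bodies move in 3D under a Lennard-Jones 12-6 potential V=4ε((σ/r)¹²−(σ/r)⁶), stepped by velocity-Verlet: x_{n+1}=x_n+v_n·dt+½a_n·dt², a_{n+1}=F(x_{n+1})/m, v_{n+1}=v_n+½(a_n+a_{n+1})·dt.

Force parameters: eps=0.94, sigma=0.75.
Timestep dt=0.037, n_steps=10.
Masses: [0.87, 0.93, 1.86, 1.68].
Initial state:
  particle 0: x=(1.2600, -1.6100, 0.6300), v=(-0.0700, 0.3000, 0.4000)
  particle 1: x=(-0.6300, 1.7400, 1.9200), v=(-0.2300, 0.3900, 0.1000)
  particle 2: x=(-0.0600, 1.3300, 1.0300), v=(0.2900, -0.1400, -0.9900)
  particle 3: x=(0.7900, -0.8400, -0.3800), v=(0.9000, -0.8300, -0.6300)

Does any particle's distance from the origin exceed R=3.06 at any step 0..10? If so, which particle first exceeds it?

no

step 0: x0=(1.2600, -1.6100, 0.6300) x1=(-0.6300, 1.7400, 1.9200) x2=(-0.0600, 1.3300, 1.0300) x3=(0.7900, -0.8400, -0.3800)
step 1: x0=(1.2573, -1.5987, 0.6445) x1=(-0.6380, 1.7541, 1.9229) x2=(-0.0495, 1.3250, 0.9938) x3=(0.8234, -0.8708, -0.4032)
step 2: x0=(1.2543, -1.5870, 0.6585) x1=(-0.6452, 1.7675, 1.9245) x2=(-0.0395, 1.3203, 0.9582) x3=(0.8568, -0.9018, -0.4260)
step 3: x0=(1.2512, -1.5749, 0.6719) x1=(-0.6518, 1.7805, 1.9252) x2=(-0.0297, 1.3158, 0.9231) x3=(0.8904, -0.9330, -0.4486)
step 4: x0=(1.2478, -1.5624, 0.6846) x1=(-0.6578, 1.7932, 1.9250) x2=(-0.0202, 1.3115, 0.8884) x3=(0.9242, -0.9644, -0.4708)
step 5: x0=(1.2442, -1.5496, 0.6966) x1=(-0.6635, 1.8055, 1.9241) x2=(-0.0109, 1.3074, 0.8540) x3=(0.9580, -0.9960, -0.4927)
step 6: x0=(1.2405, -1.5365, 0.7080) x1=(-0.6688, 1.8176, 1.9227) x2=(-0.0017, 1.3034, 0.8199) x3=(0.9918, -1.0278, -0.5142)
step 7: x0=(1.2366, -1.5231, 0.7187) x1=(-0.6738, 1.8294, 1.9209) x2=(0.0073, 1.2995, 0.7861) x3=(1.0258, -1.0596, -0.5354)
step 8: x0=(1.2326, -1.5095, 0.7288) x1=(-0.6787, 1.8411, 1.9187) x2=(0.0162, 1.2956, 0.7524) x3=(1.0598, -1.0916, -0.5563)
step 9: x0=(1.2286, -1.4957, 0.7382) x1=(-0.6833, 1.8526, 1.9161) x2=(0.0250, 1.2919, 0.7189) x3=(1.0938, -1.1237, -0.5768)
step 10: x0=(1.2244, -1.4816, 0.7470) x1=(-0.6878, 1.8641, 1.9133) x2=(0.0337, 1.2882, 0.6855) x3=(1.1279, -1.1559, -0.5970)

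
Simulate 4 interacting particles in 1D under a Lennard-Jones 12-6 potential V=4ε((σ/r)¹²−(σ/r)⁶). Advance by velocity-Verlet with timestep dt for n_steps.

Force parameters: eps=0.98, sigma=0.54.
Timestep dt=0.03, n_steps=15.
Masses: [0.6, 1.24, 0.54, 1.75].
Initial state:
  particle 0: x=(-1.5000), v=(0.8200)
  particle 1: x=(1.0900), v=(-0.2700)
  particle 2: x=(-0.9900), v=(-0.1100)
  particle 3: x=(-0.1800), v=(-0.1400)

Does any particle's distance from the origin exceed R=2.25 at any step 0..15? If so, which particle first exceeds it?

yes, particle 0

step 0: x0=(-1.5000) x1=(1.0900) x2=(-0.9900) x3=(-0.1800)
step 1: x0=(-1.5640) x1=(1.0819) x2=(-0.8931) x3=(-0.1847)
step 2: x0=(-1.6213) x1=(1.0736) x2=(-0.7968) x3=(-0.1915)
step 3: x0=(-1.6757) x1=(1.0653) x2=(-0.7039) x3=(-0.1981)
step 4: x0=(-1.7291) x1=(1.0569) x2=(-0.8371) x3=(-0.1353)
step 5: x0=(-1.7806) x1=(1.0484) x2=(-0.9653) x3=(-0.0745)
step 6: x0=(-1.8292) x1=(1.0397) x2=(-1.0950) x3=(-0.0142)
step 7: x0=(-1.8724) x1=(1.0307) x2=(-1.2299) x3=(0.0461)
step 8: x0=(-1.9100) x1=(1.0212) x2=(-1.3710) x3=(0.1067)
step 9: x0=(-2.0152) x1=(1.0111) x2=(-1.4369) x3=(0.1678)
step 10: x0=(-2.1335) x1=(0.9997) x2=(-1.4881) x3=(0.2297)
step 11: x0=(-2.2460) x1=(0.9863) x2=(-1.5458) x3=(0.2930)
step 12: x0=(-2.3523) x1=(0.9699) x2=(-1.6104) x3=(0.3585)
step 13: x0=(-2.4536) x1=(0.9528) x2=(-1.6805) x3=(0.4244)
step 14: x0=(-2.5509) x1=(0.9828) x2=(-1.7550) x3=(0.4570)
step 15: x0=(-2.6447) x1=(1.0641) x2=(-1.8335) x3=(0.4532)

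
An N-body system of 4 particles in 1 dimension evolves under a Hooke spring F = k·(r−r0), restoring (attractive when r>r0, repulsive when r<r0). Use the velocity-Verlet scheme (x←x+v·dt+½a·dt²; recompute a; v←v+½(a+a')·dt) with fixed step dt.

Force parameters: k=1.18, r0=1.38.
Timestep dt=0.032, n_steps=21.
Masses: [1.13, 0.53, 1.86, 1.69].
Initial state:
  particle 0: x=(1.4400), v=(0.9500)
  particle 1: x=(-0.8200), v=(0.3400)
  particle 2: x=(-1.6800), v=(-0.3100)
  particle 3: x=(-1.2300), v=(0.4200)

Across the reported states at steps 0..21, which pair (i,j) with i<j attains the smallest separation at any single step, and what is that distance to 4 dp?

pair (1,3), distance 0.4097

step 0: x0=(1.4400) x1=(-0.8200) x2=(-1.6800) x3=(-1.2300)
step 1: x0=(1.4683) x1=(-0.8064) x2=(-1.6898) x3=(-1.2161)
step 2: x0=(1.4924) x1=(-0.7875) x2=(-1.6994) x3=(-1.2013)
step 3: x0=(1.5121) x1=(-0.7632) x2=(-1.7087) x3=(-1.1857)
step 4: x0=(1.5275) x1=(-0.7337) x2=(-1.7176) x3=(-1.1692)
step 5: x0=(1.5386) x1=(-0.6991) x2=(-1.7261) x3=(-1.1518)
step 6: x0=(1.5453) x1=(-0.6597) x2=(-1.7342) x3=(-1.1335)
step 7: x0=(1.5478) x1=(-0.6156) x2=(-1.7417) x3=(-1.1145)
step 8: x0=(1.5460) x1=(-0.5671) x2=(-1.7486) x3=(-1.0946)
step 9: x0=(1.5400) x1=(-0.5146) x2=(-1.7549) x3=(-1.0739)
step 10: x0=(1.5299) x1=(-0.4583) x2=(-1.7605) x3=(-1.0524)
step 11: x0=(1.5158) x1=(-0.3987) x2=(-1.7653) x3=(-1.0301)
step 12: x0=(1.4979) x1=(-0.3362) x2=(-1.7693) x3=(-1.0070)
step 13: x0=(1.4763) x1=(-0.2711) x2=(-1.7725) x3=(-0.9833)
step 14: x0=(1.4511) x1=(-0.2039) x2=(-1.7747) x3=(-0.9588)
step 15: x0=(1.4226) x1=(-0.1351) x2=(-1.7760) x3=(-0.9336)
step 16: x0=(1.3909) x1=(-0.0652) x2=(-1.7763) x3=(-0.9077)
step 17: x0=(1.3562) x1=(0.0054) x2=(-1.7756) x3=(-0.8812)
step 18: x0=(1.3188) x1=(0.0761) x2=(-1.7737) x3=(-0.8541)
step 19: x0=(1.2788) x1=(0.1465) x2=(-1.7708) x3=(-0.8265)
step 20: x0=(1.2365) x1=(0.2160) x2=(-1.7667) x3=(-0.7982)
step 21: x0=(1.1922) x1=(0.2841) x2=(-1.7614) x3=(-0.7695)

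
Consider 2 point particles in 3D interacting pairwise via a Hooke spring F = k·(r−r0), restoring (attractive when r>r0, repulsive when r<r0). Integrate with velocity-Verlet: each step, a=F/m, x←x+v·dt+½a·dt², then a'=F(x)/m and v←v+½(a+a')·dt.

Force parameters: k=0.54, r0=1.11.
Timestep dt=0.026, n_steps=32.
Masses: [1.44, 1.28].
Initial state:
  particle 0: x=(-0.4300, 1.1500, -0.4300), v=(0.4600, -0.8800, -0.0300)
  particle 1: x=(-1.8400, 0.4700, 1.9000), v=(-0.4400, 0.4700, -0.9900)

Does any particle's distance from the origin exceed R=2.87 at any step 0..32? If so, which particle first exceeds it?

no

step 0: x0=(-0.4300, 1.1500, -0.4300) x1=(-1.8400, 0.4700, 1.9000)
step 1: x0=(-0.4181, 1.1271, -0.4306) x1=(-1.8513, 0.4823, 1.8741)
step 2: x0=(-0.4065, 1.1040, -0.4309) x1=(-1.8624, 0.4947, 1.8477)
step 3: x0=(-0.3951, 1.0809, -0.4308) x1=(-1.8732, 0.5072, 1.8210)
step 4: x0=(-0.3839, 1.0577, -0.4303) x1=(-1.8838, 0.5198, 1.7939)
step 5: x0=(-0.3730, 1.0344, -0.4295) x1=(-1.8941, 0.5324, 1.7664)
step 6: x0=(-0.3622, 1.0110, -0.4284) x1=(-1.9042, 0.5452, 1.7385)
step 7: x0=(-0.3517, 0.9876, -0.4270) x1=(-1.9140, 0.5580, 1.7103)
step 8: x0=(-0.3414, 0.9641, -0.4253) x1=(-1.9235, 0.5710, 1.6817)
step 9: x0=(-0.3314, 0.9406, -0.4232) x1=(-1.9328, 0.5839, 1.6528)
step 10: x0=(-0.3216, 0.9169, -0.4209) x1=(-1.9418, 0.5970, 1.6235)
step 11: x0=(-0.3120, 0.8933, -0.4182) x1=(-1.9505, 0.6101, 1.5939)
step 12: x0=(-0.3027, 0.8696, -0.4152) x1=(-1.9590, 0.6232, 1.5640)
step 13: x0=(-0.2936, 0.8459, -0.4120) x1=(-1.9672, 0.6364, 1.5337)
step 14: x0=(-0.2848, 0.8221, -0.4085) x1=(-1.9752, 0.6496, 1.5032)
step 15: x0=(-0.2762, 0.7983, -0.4047) x1=(-1.9828, 0.6629, 1.4723)
step 16: x0=(-0.2678, 0.7745, -0.4006) x1=(-1.9902, 0.6761, 1.4411)
step 17: x0=(-0.2597, 0.7507, -0.3963) x1=(-1.9973, 0.6894, 1.4096)
step 18: x0=(-0.2518, 0.7268, -0.3917) x1=(-2.0042, 0.7027, 1.3778)
step 19: x0=(-0.2442, 0.7030, -0.3869) x1=(-2.0107, 0.7160, 1.3458)
step 20: x0=(-0.2368, 0.6792, -0.3818) x1=(-2.0170, 0.7293, 1.3135)
step 21: x0=(-0.2297, 0.6553, -0.3765) x1=(-2.0230, 0.7426, 1.2809)
step 22: x0=(-0.2228, 0.6315, -0.3710) x1=(-2.0287, 0.7558, 1.2480)
step 23: x0=(-0.2162, 0.6077, -0.3652) x1=(-2.0342, 0.7691, 1.2149)
step 24: x0=(-0.2098, 0.5840, -0.3593) x1=(-2.0393, 0.7823, 1.1816)
step 25: x0=(-0.2037, 0.5602, -0.3531) x1=(-2.0442, 0.7955, 1.1480)
step 26: x0=(-0.1978, 0.5365, -0.3467) x1=(-2.0488, 0.8087, 1.1142)
step 27: x0=(-0.1922, 0.5128, -0.3401) x1=(-2.0532, 0.8218, 1.0802)
step 28: x0=(-0.1868, 0.4892, -0.3333) x1=(-2.0572, 0.8349, 1.0460)
step 29: x0=(-0.1817, 0.4656, -0.3264) x1=(-2.0610, 0.8479, 1.0115)
step 30: x0=(-0.1768, 0.4421, -0.3192) x1=(-2.0644, 0.8608, 0.9769)
step 31: x0=(-0.1721, 0.4186, -0.3119) x1=(-2.0676, 0.8737, 0.9420)
step 32: x0=(-0.1678, 0.3951, -0.3044) x1=(-2.0705, 0.8866, 0.9070)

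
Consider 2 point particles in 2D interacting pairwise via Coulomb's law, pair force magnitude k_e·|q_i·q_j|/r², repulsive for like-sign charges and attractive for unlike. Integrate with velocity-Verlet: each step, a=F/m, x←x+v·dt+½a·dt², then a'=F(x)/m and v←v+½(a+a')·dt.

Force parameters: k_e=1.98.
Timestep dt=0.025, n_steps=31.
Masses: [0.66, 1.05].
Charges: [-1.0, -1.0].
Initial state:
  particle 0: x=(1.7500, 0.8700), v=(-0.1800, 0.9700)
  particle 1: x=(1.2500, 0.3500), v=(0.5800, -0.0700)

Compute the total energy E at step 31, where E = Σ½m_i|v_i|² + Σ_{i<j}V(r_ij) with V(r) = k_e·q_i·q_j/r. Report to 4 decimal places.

step 0: x0=(1.7500, 0.8700) x1=(1.2500, 0.3500)
step 1: x0=(1.7467, 0.8955) x1=(1.2637, 0.3474)
step 2: x0=(1.7458, 0.9237) x1=(1.2760, 0.3432)
step 3: x0=(1.7470, 0.9545) x1=(1.2869, 0.3373)
step 4: x0=(1.7501, 0.9879) x1=(1.2966, 0.3299)
step 5: x0=(1.7548, 1.0236) x1=(1.3053, 0.3209)
step 6: x0=(1.7610, 1.0616) x1=(1.3131, 0.3105)
step 7: x0=(1.7685, 1.1018) x1=(1.3201, 0.2988)
step 8: x0=(1.7770, 1.1438) x1=(1.3264, 0.2858)
step 9: x0=(1.7865, 1.1877) x1=(1.3321, 0.2718)
step 10: x0=(1.7967, 1.2331) x1=(1.3373, 0.2567)
step 11: x0=(1.8077, 1.2800) x1=(1.3421, 0.2407)
step 12: x0=(1.8192, 1.3282) x1=(1.3466, 0.2239)
step 13: x0=(1.8312, 1.3776) x1=(1.3507, 0.2063)
step 14: x0=(1.8437, 1.4281) x1=(1.3545, 0.1881)
step 15: x0=(1.8566, 1.4796) x1=(1.3581, 0.1692)
step 16: x0=(1.8698, 1.5319) x1=(1.3614, 0.1498)
step 17: x0=(1.8833, 1.5851) x1=(1.3646, 0.1299)
step 18: x0=(1.8971, 1.6390) x1=(1.3676, 0.1095)
step 19: x0=(1.9111, 1.6936) x1=(1.3705, 0.0887)
step 20: x0=(1.9253, 1.7488) x1=(1.3732, 0.0675)
step 21: x0=(1.9398, 1.8046) x1=(1.3758, 0.0459)
step 22: x0=(1.9543, 1.8609) x1=(1.3783, 0.0240)
step 23: x0=(1.9691, 1.9177) x1=(1.3808, 0.0018)
step 24: x0=(1.9839, 1.9749) x1=(1.3831, -0.0207)
step 25: x0=(1.9989, 2.0326) x1=(1.3853, -0.0434)
step 26: x0=(2.0140, 2.0906) x1=(1.3875, -0.0664)
step 27: x0=(2.0292, 2.1490) x1=(1.3896, -0.0896)
step 28: x0=(2.0445, 2.2077) x1=(1.3917, -0.1130)
step 29: x0=(2.0599, 2.2667) x1=(1.3937, -0.1367)
step 30: x0=(2.0754, 2.3261) x1=(1.3956, -0.1604)
step 31: x0=(2.0909, 2.3856) x1=(1.3975, -0.1844)
step 0 velocities: v0=(-0.1800, 0.9700) v1=(0.5800, -0.0700)
step 0: KE=0.5004, PE=2.7447, E=3.2451
step 31 velocities: v0=(0.6231, 2.3888) v1=(0.0752, -0.9618)
step 31: KE=2.4998, PE=0.7438, E=3.2436

3.2436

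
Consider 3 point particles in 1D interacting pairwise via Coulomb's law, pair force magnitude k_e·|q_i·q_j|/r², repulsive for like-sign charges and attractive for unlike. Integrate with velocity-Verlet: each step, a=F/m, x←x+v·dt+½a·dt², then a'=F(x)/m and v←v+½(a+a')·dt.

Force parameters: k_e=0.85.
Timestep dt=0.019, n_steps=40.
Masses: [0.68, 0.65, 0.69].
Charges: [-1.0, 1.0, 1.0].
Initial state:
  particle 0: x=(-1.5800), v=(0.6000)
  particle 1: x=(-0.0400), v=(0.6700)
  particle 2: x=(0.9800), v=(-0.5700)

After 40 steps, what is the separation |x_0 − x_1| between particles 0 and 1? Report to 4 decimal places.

0.6297

step 0: x0=(-1.5800) x1=(-0.0400) x2=(0.9800)
step 1: x0=(-1.5685) x1=(-0.0276) x2=(0.9693)
step 2: x0=(-1.5567) x1=(-0.0159) x2=(0.9591)
step 3: x0=(-1.5446) x1=(-0.0048) x2=(0.9492)
step 4: x0=(-1.5323) x1=(0.0055) x2=(0.9397)
step 5: x0=(-1.5197) x1=(0.0151) x2=(0.9307)
step 6: x0=(-1.5069) x1=(0.0239) x2=(0.9222)
step 7: x0=(-1.4938) x1=(0.0319) x2=(0.9141)
step 8: x0=(-1.4804) x1=(0.0391) x2=(0.9065)
step 9: x0=(-1.4667) x1=(0.0455) x2=(0.8994)
step 10: x0=(-1.4528) x1=(0.0510) x2=(0.8928)
step 11: x0=(-1.4386) x1=(0.0557) x2=(0.8868)
step 12: x0=(-1.4241) x1=(0.0594) x2=(0.8814)
step 13: x0=(-1.4093) x1=(0.0623) x2=(0.8765)
step 14: x0=(-1.3942) x1=(0.0642) x2=(0.8723)
step 15: x0=(-1.3788) x1=(0.0652) x2=(0.8686)
step 16: x0=(-1.3631) x1=(0.0652) x2=(0.8655)
step 17: x0=(-1.3471) x1=(0.0642) x2=(0.8630)
step 18: x0=(-1.3308) x1=(0.0623) x2=(0.8611)
step 19: x0=(-1.3141) x1=(0.0594) x2=(0.8599)
step 20: x0=(-1.2971) x1=(0.0555) x2=(0.8592)
step 21: x0=(-1.2798) x1=(0.0506) x2=(0.8591)
step 22: x0=(-1.2621) x1=(0.0447) x2=(0.8596)
step 23: x0=(-1.2440) x1=(0.0379) x2=(0.8607)
step 24: x0=(-1.2256) x1=(0.0300) x2=(0.8623)
step 25: x0=(-1.2068) x1=(0.0212) x2=(0.8645)
step 26: x0=(-1.1876) x1=(0.0114) x2=(0.8672)
step 27: x0=(-1.1679) x1=(0.0006) x2=(0.8704)
step 28: x0=(-1.1479) x1=(-0.0111) x2=(0.8741)
step 29: x0=(-1.1273) x1=(-0.0239) x2=(0.8782)
step 30: x0=(-1.1063) x1=(-0.0376) x2=(0.8828)
step 31: x0=(-1.0848) x1=(-0.0522) x2=(0.8877)
step 32: x0=(-1.0627) x1=(-0.0678) x2=(0.8931)
step 33: x0=(-1.0401) x1=(-0.0845) x2=(0.8989)
step 34: x0=(-1.0168) x1=(-0.1021) x2=(0.9049)
step 35: x0=(-0.9929) x1=(-0.1208) x2=(0.9113)
step 36: x0=(-0.9682) x1=(-0.1405) x2=(0.9180)
step 37: x0=(-0.9428) x1=(-0.1613) x2=(0.9250)
step 38: x0=(-0.9165) x1=(-0.1833) x2=(0.9322)
step 39: x0=(-0.8893) x1=(-0.2066) x2=(0.9397)
step 40: x0=(-0.8609) x1=(-0.2312) x2=(0.9473)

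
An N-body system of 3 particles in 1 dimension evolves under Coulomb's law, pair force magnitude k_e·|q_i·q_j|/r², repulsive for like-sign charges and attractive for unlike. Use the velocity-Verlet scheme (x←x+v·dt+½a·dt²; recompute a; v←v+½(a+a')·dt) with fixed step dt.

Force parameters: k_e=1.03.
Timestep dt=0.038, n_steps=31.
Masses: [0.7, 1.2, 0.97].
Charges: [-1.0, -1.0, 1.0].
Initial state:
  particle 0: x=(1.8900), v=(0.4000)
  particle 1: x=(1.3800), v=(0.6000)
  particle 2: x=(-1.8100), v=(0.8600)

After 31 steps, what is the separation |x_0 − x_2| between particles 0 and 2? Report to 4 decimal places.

4.6578

step 0: x0=(1.8900) x1=(1.3800) x2=(-1.8100)
step 1: x0=(1.9092) x1=(1.4004) x2=(-1.7772)
step 2: x0=(1.9365) x1=(1.4158) x2=(-1.7441)
step 3: x0=(1.9714) x1=(1.4266) x2=(-1.7108)
step 4: x0=(2.0133) x1=(1.4330) x2=(-1.6772)
step 5: x0=(2.0614) x1=(1.4356) x2=(-1.6433)
step 6: x0=(2.1148) x1=(1.4350) x2=(-1.6091)
step 7: x0=(2.1726) x1=(1.4315) x2=(-1.5747)
step 8: x0=(2.2341) x1=(1.4257) x2=(-1.5400)
step 9: x0=(2.2987) x1=(1.4178) x2=(-1.5050)
step 10: x0=(2.3660) x1=(1.4081) x2=(-1.4697)
step 11: x0=(2.4354) x1=(1.3970) x2=(-1.4341)
step 12: x0=(2.5066) x1=(1.3845) x2=(-1.3983)
step 13: x0=(2.5793) x1=(1.3709) x2=(-1.3621)
step 14: x0=(2.6534) x1=(1.3563) x2=(-1.3257)
step 15: x0=(2.7286) x1=(1.3408) x2=(-1.2889)
step 16: x0=(2.8048) x1=(1.3245) x2=(-1.2518)
step 17: x0=(2.8818) x1=(1.3074) x2=(-1.2144)
step 18: x0=(2.9596) x1=(1.2896) x2=(-1.1766)
step 19: x0=(3.0380) x1=(1.2712) x2=(-1.1385)
step 20: x0=(3.1169) x1=(1.2521) x2=(-1.1001)
step 21: x0=(3.1964) x1=(1.2325) x2=(-1.0613)
step 22: x0=(3.2762) x1=(1.2123) x2=(-1.0221)
step 23: x0=(3.3565) x1=(1.1916) x2=(-0.9825)
step 24: x0=(3.4371) x1=(1.1703) x2=(-0.9426)
step 25: x0=(3.5180) x1=(1.1486) x2=(-0.9022)
step 26: x0=(3.5992) x1=(1.1263) x2=(-0.8613)
step 27: x0=(3.6806) x1=(1.1035) x2=(-0.8200)
step 28: x0=(3.7622) x1=(1.0802) x2=(-0.7782)
step 29: x0=(3.8440) x1=(1.0563) x2=(-0.7359)
step 30: x0=(3.9260) x1=(1.0319) x2=(-0.6930)
step 31: x0=(4.0082) x1=(1.0070) x2=(-0.6496)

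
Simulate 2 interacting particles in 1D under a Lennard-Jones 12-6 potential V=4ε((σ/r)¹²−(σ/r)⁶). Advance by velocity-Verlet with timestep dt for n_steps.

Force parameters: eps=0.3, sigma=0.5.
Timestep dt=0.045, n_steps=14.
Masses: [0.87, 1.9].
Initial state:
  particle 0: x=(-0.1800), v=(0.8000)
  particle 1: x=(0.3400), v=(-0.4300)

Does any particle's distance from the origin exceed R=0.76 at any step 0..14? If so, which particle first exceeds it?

yes, particle 0

step 0: x0=(-0.1800) x1=(0.3400)
step 1: x0=(-0.1514) x1=(0.3240)
step 2: x0=(-0.2042) x1=(0.3453)
step 3: x0=(-0.2593) x1=(0.3677)
step 4: x0=(-0.3110) x1=(0.3885)
step 5: x0=(-0.3604) x1=(0.4083)
step 6: x0=(-0.4085) x1=(0.4274)
step 7: x0=(-0.4556) x1=(0.4462)
step 8: x0=(-0.5023) x1=(0.4647)
step 9: x0=(-0.5487) x1=(0.4830)
step 10: x0=(-0.5948) x1=(0.5013)
step 11: x0=(-0.6409) x1=(0.5195)
step 12: x0=(-0.6868) x1=(0.5377)
step 13: x0=(-0.7326) x1=(0.5558)
step 14: x0=(-0.7785) x1=(0.5739)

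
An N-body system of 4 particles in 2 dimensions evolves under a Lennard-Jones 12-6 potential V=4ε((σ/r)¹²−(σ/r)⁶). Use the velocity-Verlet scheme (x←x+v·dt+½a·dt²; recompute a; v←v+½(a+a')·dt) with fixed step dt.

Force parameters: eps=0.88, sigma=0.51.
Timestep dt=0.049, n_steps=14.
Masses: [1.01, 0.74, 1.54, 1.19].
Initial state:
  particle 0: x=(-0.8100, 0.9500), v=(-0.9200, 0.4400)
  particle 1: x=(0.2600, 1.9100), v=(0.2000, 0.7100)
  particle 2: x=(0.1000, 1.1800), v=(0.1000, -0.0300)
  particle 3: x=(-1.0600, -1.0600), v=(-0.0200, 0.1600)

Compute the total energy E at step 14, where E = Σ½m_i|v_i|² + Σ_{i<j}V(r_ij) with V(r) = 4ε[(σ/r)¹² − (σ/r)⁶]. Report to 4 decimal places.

step 0: x0=(-0.8100, 0.9500) x1=(0.2600, 1.9100) x2=(0.1000, 1.1800) x3=(-1.0600, -1.0600)
step 1: x0=(-0.8544, 0.9717) x1=(0.2690, 1.9411) x2=(0.1049, 1.1802) x3=(-1.0610, -1.0522)
step 2: x0=(-0.8979, 0.9937) x1=(0.2767, 1.9665) x2=(0.1097, 1.1829) x3=(-1.0620, -1.0443)
step 3: x0=(-0.9406, 1.0158) x1=(0.2833, 1.9870) x2=(0.1146, 1.1879) x3=(-1.0629, -1.0365)
step 4: x0=(-0.9827, 1.0381) x1=(0.2889, 2.0032) x2=(0.1195, 1.1950) x3=(-1.0639, -1.0286)
step 5: x0=(-1.0244, 1.0604) x1=(0.2937, 2.0154) x2=(0.1246, 1.2038) x3=(-1.0649, -1.0207)
step 6: x0=(-1.0657, 1.0828) x1=(0.2976, 2.0236) x2=(0.1299, 1.2146) x3=(-1.0659, -1.0128)
step 7: x0=(-1.1069, 1.1051) x1=(0.3007, 2.0278) x2=(0.1354, 1.2273) x3=(-1.0668, -1.0050)
step 8: x0=(-1.1478, 1.1276) x1=(0.3029, 2.0277) x2=(0.1412, 1.2419) x3=(-1.0678, -0.9971)
step 9: x0=(-1.1885, 1.1500) x1=(0.3040, 2.0228) x2=(0.1474, 1.2589) x3=(-1.0688, -0.9892)
step 10: x0=(-1.2291, 1.1725) x1=(0.3040, 2.0122) x2=(0.1541, 1.2787) x3=(-1.0698, -0.9813)
step 11: x0=(-1.2696, 1.1949) x1=(0.3025, 1.9944) x2=(0.1615, 1.3018) x3=(-1.0707, -0.9734)
step 12: x0=(-1.3100, 1.2174) x1=(0.2990, 1.9669) x2=(0.1697, 1.3296) x3=(-1.0717, -0.9655)
step 13: x0=(-1.3504, 1.2399) x1=(0.2929, 1.9267) x2=(0.1791, 1.3635) x3=(-1.0727, -0.9576)
step 14: x0=(-1.3907, 1.2624) x1=(0.2865, 1.8852) x2=(0.1887, 1.3981) x3=(-1.0736, -0.9497)
step 0 velocities: v0=(-0.9200, 0.4400) v1=(0.2000, 0.7100) v2=(0.1000, -0.0300) v3=(-0.0200, 0.1600)
step 0: KE=0.7504, PE=-0.4161, E=0.3343
step 14 velocities: v0=(-0.8218, 0.4590) v1=(0.3037, 1.3160) v2=(-0.0144, -0.3348) v3=(-0.0198, 0.1615)
step 14: KE=1.2246, PE=0.6934, E=1.9180

1.9180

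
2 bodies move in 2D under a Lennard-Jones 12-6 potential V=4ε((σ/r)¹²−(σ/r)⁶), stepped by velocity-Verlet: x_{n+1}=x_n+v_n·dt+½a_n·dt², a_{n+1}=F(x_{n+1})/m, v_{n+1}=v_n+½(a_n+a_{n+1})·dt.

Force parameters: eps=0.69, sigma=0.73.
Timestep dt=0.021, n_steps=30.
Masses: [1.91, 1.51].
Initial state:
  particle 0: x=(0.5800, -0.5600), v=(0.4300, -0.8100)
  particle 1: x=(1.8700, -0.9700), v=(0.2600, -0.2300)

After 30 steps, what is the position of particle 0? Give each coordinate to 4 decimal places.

(0.8965, -1.0796)

step 0: x0=(0.5800, -0.5600) x1=(1.8700, -0.9700)
step 1: x0=(0.5891, -0.5770) x1=(1.8754, -0.9748)
step 2: x0=(0.5982, -0.5941) x1=(1.8808, -0.9796)
step 3: x0=(0.6074, -0.6111) x1=(1.8860, -0.9844)
step 4: x0=(0.6166, -0.6282) x1=(1.8912, -0.9891)
step 5: x0=(0.6260, -0.6453) x1=(1.8962, -0.9938)
step 6: x0=(0.6354, -0.6624) x1=(1.9012, -0.9985)
step 7: x0=(0.6449, -0.6796) x1=(1.9061, -1.0032)
step 8: x0=(0.6545, -0.6967) x1=(1.9109, -1.0078)
step 9: x0=(0.6641, -0.7139) x1=(1.9155, -1.0124)
step 10: x0=(0.6739, -0.7311) x1=(1.9201, -1.0170)
step 11: x0=(0.6837, -0.7484) x1=(1.9245, -1.0215)
step 12: x0=(0.6937, -0.7656) x1=(1.9288, -1.0261)
step 13: x0=(0.7037, -0.7829) x1=(1.9330, -1.0306)
step 14: x0=(0.7139, -0.8002) x1=(1.9370, -1.0350)
step 15: x0=(0.7242, -0.8175) x1=(1.9409, -1.0395)
step 16: x0=(0.7345, -0.8348) x1=(1.9446, -1.0439)
step 17: x0=(0.7451, -0.8522) x1=(1.9482, -1.0483)
step 18: x0=(0.7557, -0.8696) x1=(1.9516, -1.0526)
step 19: x0=(0.7665, -0.8870) x1=(1.9549, -1.0570)
step 20: x0=(0.7774, -0.9044) x1=(1.9580, -1.0613)
step 21: x0=(0.7885, -0.9218) x1=(1.9608, -1.0656)
step 22: x0=(0.7997, -0.9393) x1=(1.9635, -1.0698)
step 23: x0=(0.8111, -0.9568) x1=(1.9660, -1.0741)
step 24: x0=(0.8227, -0.9743) x1=(1.9682, -1.0783)
step 25: x0=(0.8344, -0.9918) x1=(1.9702, -1.0825)
step 26: x0=(0.8464, -1.0093) x1=(1.9720, -1.0866)
step 27: x0=(0.8586, -1.0269) x1=(1.9735, -1.0908)
step 28: x0=(0.8710, -1.0444) x1=(1.9747, -1.0949)
step 29: x0=(0.8836, -1.0620) x1=(1.9756, -1.0991)
step 30: x0=(0.8965, -1.0796) x1=(1.9761, -1.1032)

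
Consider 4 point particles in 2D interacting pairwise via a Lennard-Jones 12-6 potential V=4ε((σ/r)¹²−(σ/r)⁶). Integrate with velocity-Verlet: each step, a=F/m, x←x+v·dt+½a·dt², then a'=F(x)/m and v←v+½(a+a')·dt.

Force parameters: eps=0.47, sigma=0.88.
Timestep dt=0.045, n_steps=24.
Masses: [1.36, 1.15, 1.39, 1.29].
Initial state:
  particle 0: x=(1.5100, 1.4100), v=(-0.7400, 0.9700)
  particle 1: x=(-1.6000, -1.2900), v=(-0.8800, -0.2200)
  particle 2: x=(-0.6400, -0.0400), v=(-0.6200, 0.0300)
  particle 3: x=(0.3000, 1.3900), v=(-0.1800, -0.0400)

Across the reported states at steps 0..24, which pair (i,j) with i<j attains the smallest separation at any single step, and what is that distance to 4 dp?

pair (0,3), distance 0.9328

step 0: x0=(1.5100, 1.4100) x1=(-1.6000, -1.2900) x2=(-0.6400, -0.0400) x3=(0.3000, 1.3900)
step 1: x0=(1.4760, 1.4536) x1=(-1.6395, -1.2998) x2=(-0.6679, -0.0387) x3=(0.2926, 1.3881)
step 2: x0=(1.4404, 1.4972) x1=(-1.6788, -1.3092) x2=(-0.6959, -0.0375) x3=(0.2868, 1.3862)
step 3: x0=(1.4030, 1.5406) x1=(-1.7179, -1.3185) x2=(-0.7240, -0.0363) x3=(0.2827, 1.3843)
step 4: x0=(1.3639, 1.5837) x1=(-1.7568, -1.3275) x2=(-0.7521, -0.0352) x3=(0.2803, 1.3826)
step 5: x0=(1.3229, 1.6264) x1=(-1.7955, -1.3363) x2=(-0.7803, -0.0342) x3=(0.2799, 1.3810)
step 6: x0=(1.2800, 1.6688) x1=(-1.8341, -1.3448) x2=(-0.8085, -0.0332) x3=(0.2813, 1.3798)
step 7: x0=(1.2357, 1.7106) x1=(-1.8725, -1.3532) x2=(-0.8368, -0.0323) x3=(0.2842, 1.3790)
step 8: x0=(1.1905, 1.7523) x1=(-1.9108, -1.3614) x2=(-0.8651, -0.0314) x3=(0.2878, 1.3783)
step 9: x0=(1.1460, 1.7941) x1=(-1.9489, -1.3694) x2=(-0.8935, -0.0306) x3=(0.2908, 1.3773)
step 10: x0=(1.1039, 1.8372) x1=(-1.9869, -1.3772) x2=(-0.9218, -0.0298) x3=(0.2910, 1.3750)
step 11: x0=(1.0660, 1.8826) x1=(-2.0248, -1.3849) x2=(-0.9503, -0.0291) x3=(0.2867, 1.3700)
step 12: x0=(1.0325, 1.9309) x1=(-2.0625, -1.3925) x2=(-0.9787, -0.0285) x3=(0.2778, 1.3619)
step 13: x0=(1.0018, 1.9814) x1=(-2.1002, -1.3998) x2=(-1.0072, -0.0279) x3=(0.2658, 1.3515)
step 14: x0=(0.9720, 2.0326) x1=(-2.1377, -1.4071) x2=(-1.0357, -0.0273) x3=(0.2529, 1.3402)
step 15: x0=(0.9418, 2.0834) x1=(-2.1751, -1.4142) x2=(-1.0642, -0.0268) x3=(0.2402, 1.3292)
step 16: x0=(0.9107, 2.1332) x1=(-2.2124, -1.4212) x2=(-1.0927, -0.0263) x3=(0.2284, 1.3193)
step 17: x0=(0.8784, 2.1817) x1=(-2.2497, -1.4281) x2=(-1.1213, -0.0258) x3=(0.2178, 1.3107)
step 18: x0=(0.8450, 2.2286) x1=(-2.2868, -1.4348) x2=(-1.1498, -0.0254) x3=(0.2084, 1.3036)
step 19: x0=(0.8105, 2.2740) x1=(-2.3238, -1.4415) x2=(-1.1784, -0.0250) x3=(0.2000, 1.2981)
step 20: x0=(0.7751, 2.3179) x1=(-2.3608, -1.4480) x2=(-1.2070, -0.0246) x3=(0.1925, 1.2941)
step 21: x0=(0.7389, 2.3604) x1=(-2.3977, -1.4545) x2=(-1.2356, -0.0243) x3=(0.1858, 1.2915)
step 22: x0=(0.7019, 2.4015) x1=(-2.4345, -1.4608) x2=(-1.2642, -0.0240) x3=(0.1798, 1.2903)
step 23: x0=(0.6645, 2.4415) x1=(-2.4712, -1.4671) x2=(-1.2928, -0.0237) x3=(0.1743, 1.2903)
step 24: x0=(0.6265, 2.4803) x1=(-2.5078, -1.4732) x2=(-1.3215, -0.0234) x3=(0.1693, 1.2914)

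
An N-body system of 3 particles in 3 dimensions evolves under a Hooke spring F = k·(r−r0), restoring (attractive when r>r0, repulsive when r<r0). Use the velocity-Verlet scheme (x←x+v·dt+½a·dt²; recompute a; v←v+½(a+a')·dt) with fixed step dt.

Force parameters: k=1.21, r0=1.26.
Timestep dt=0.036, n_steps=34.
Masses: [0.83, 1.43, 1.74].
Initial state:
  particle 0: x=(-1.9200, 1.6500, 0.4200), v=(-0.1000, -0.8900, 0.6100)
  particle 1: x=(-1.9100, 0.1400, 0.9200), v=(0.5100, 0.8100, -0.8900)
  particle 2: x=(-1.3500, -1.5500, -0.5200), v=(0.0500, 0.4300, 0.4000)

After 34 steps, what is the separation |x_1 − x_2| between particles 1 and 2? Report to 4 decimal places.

step 0: x0=(-1.9200, 1.6500, 0.4200) x1=(-1.9100, 0.1400, 0.9200) x2=(-1.3500, -1.5500, -0.5200)
step 1: x0=(-1.9233, 1.6158, 0.4415) x1=(-1.8915, 0.1689, 0.8875) x2=(-1.3485, -1.5333, -0.5050)
step 2: x0=(-1.9258, 1.5774, 0.4620) x1=(-1.8727, 0.1973, 0.8543) x2=(-1.3475, -1.5141, -0.4890)
step 3: x0=(-1.9277, 1.5351, 0.4815) x1=(-1.8537, 0.2250, 0.8204) x2=(-1.3470, -1.4925, -0.4719)
step 4: x0=(-1.9289, 1.4891, 0.5000) x1=(-1.8345, 0.2520, 0.7859) x2=(-1.3471, -1.4686, -0.4538)
step 5: x0=(-1.9295, 1.4397, 0.5174) x1=(-1.8151, 0.2782, 0.7508) x2=(-1.3476, -1.4425, -0.4347)
step 6: x0=(-1.9294, 1.3873, 0.5337) x1=(-1.7954, 0.3036, 0.7151) x2=(-1.3487, -1.4142, -0.4146)
step 7: x0=(-1.9287, 1.3320, 0.5489) x1=(-1.7755, 0.3281, 0.6790) x2=(-1.3502, -1.3837, -0.3936)
step 8: x0=(-1.9274, 1.2743, 0.5630) x1=(-1.7554, 0.3515, 0.6425) x2=(-1.3522, -1.3513, -0.3718)
step 9: x0=(-1.9257, 1.2143, 0.5761) x1=(-1.7350, 0.3740, 0.6056) x2=(-1.3545, -1.3170, -0.3491)
step 10: x0=(-1.9235, 1.1525, 0.5882) x1=(-1.7144, 0.3953, 0.5683) x2=(-1.3573, -1.2809, -0.3257)
step 11: x0=(-1.9210, 1.0892, 0.5994) x1=(-1.6936, 0.4155, 0.5306) x2=(-1.3605, -1.2431, -0.3016)
step 12: x0=(-1.9183, 1.0246, 0.6099) x1=(-1.6724, 0.4345, 0.4926) x2=(-1.3640, -1.2038, -0.2768)
step 13: x0=(-1.9156, 0.9590, 0.6198) x1=(-1.6509, 0.4524, 0.4542) x2=(-1.3679, -1.1630, -0.2514)
step 14: x0=(-1.9129, 0.8926, 0.6292) x1=(-1.6289, 0.4691, 0.4154) x2=(-1.3720, -1.1209, -0.2255)
step 15: x0=(-1.9104, 0.8255, 0.6384) x1=(-1.6065, 0.4847, 0.3761) x2=(-1.3764, -1.0776, -0.1991)
step 16: x0=(-1.9083, 0.7578, 0.6477) x1=(-1.5835, 0.4994, 0.3362) x2=(-1.3811, -1.0332, -0.1722)
step 17: x0=(-1.9067, 0.6896, 0.6573) x1=(-1.5600, 0.5133, 0.2958) x2=(-1.3860, -0.9879, -0.1449)
step 18: x0=(-1.9057, 0.6207, 0.6672) x1=(-1.5359, 0.5266, 0.2546) x2=(-1.3911, -0.9418, -0.1173)
step 19: x0=(-1.9052, 0.5511, 0.6776) x1=(-1.5113, 0.5395, 0.2129) x2=(-1.3964, -0.8951, -0.0894)
step 20: x0=(-1.9053, 0.4808, 0.6886) x1=(-1.4863, 0.5522, 0.1705) x2=(-1.4018, -0.8478, -0.0613)
step 21: x0=(-1.9059, 0.4099, 0.7002) x1=(-1.4608, 0.5647, 0.1276) x2=(-1.4073, -0.8001, -0.0331)
step 22: x0=(-1.9069, 0.3384, 0.7123) x1=(-1.4349, 0.5773, 0.0843) x2=(-1.4129, -0.7522, -0.0047)
step 23: x0=(-1.9083, 0.2664, 0.7249) x1=(-1.4088, 0.5899, 0.0406) x2=(-1.4186, -0.7040, 0.0238)
step 24: x0=(-1.9100, 0.1942, 0.7380) x1=(-1.3825, 0.6026, -0.0034) x2=(-1.4242, -0.6559, 0.0522)
step 25: x0=(-1.9121, 0.1218, 0.7515) x1=(-1.3560, 0.6155, -0.0476) x2=(-1.4298, -0.6077, 0.0807)
step 26: x0=(-1.9144, 0.0495, 0.7654) x1=(-1.3294, 0.6284, -0.0919) x2=(-1.4354, -0.5597, 0.1090)
step 27: x0=(-1.9170, -0.0226, 0.7797) x1=(-1.3028, 0.6414, -0.1364) x2=(-1.4408, -0.5119, 0.1372)
step 28: x0=(-1.9199, -0.0944, 0.7944) x1=(-1.2761, 0.6545, -0.1808) x2=(-1.4462, -0.4643, 0.1653)
step 29: x0=(-1.9231, -0.1657, 0.8095) x1=(-1.2496, 0.6676, -0.2251) x2=(-1.4513, -0.4169, 0.1931)
step 30: x0=(-1.9266, -0.2365, 0.8249) x1=(-1.2231, 0.6807, -0.2693) x2=(-1.4562, -0.3696, 0.2206)
step 31: x0=(-1.9304, -0.3068, 0.8405) x1=(-1.1968, 0.6936, -0.3133) x2=(-1.4609, -0.3225, 0.2478)
step 32: x0=(-1.9344, -0.3766, 0.8564) x1=(-1.1706, 0.7063, -0.3570) x2=(-1.4653, -0.2755, 0.2747)
step 33: x0=(-1.9386, -0.4459, 0.8723) x1=(-1.1447, 0.7186, -0.4003) x2=(-1.4694, -0.2285, 0.3013)
step 34: x0=(-1.9428, -0.5147, 0.8881) x1=(-1.1191, 0.7306, -0.4432) x2=(-1.4733, -0.1813, 0.3275)

1.2454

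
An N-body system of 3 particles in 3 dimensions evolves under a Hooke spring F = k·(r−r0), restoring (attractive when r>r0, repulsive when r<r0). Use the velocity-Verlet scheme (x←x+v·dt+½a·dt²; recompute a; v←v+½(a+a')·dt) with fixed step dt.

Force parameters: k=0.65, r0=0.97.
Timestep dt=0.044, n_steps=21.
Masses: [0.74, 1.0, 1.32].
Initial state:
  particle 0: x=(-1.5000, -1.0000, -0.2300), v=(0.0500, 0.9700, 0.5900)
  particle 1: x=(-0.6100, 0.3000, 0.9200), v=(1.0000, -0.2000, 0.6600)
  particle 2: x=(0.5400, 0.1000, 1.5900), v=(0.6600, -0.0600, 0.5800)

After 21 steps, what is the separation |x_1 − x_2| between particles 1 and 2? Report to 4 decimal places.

step 0: x0=(-1.5000, -1.0000, -0.2300) x1=(-0.6100, 0.3000, 0.9200) x2=(0.5400, 0.1000, 1.5900)
step 1: x0=(-1.4963, -0.9561, -0.2025) x1=(-0.5661, 0.2908, 0.9488) x2=(0.5682, 0.0970, 1.6148)
step 2: x0=(-1.4894, -0.9100, -0.1720) x1=(-0.5224, 0.2807, 0.9771) x2=(0.5949, 0.0934, 1.6384)
step 3: x0=(-1.4793, -0.8618, -0.1384) x1=(-0.4789, 0.2698, 1.0049) x2=(0.6199, 0.0893, 1.6606)
step 4: x0=(-1.4660, -0.8115, -0.1018) x1=(-0.4357, 0.2581, 1.0322) x2=(0.6433, 0.0845, 1.6815)
step 5: x0=(-1.4495, -0.7593, -0.0623) x1=(-0.3927, 0.2458, 1.0590) x2=(0.6651, 0.0792, 1.7011)
step 6: x0=(-1.4297, -0.7054, -0.0199) x1=(-0.3501, 0.2328, 1.0853) x2=(0.6854, 0.0735, 1.7194)
step 7: x0=(-1.4068, -0.6498, 0.0253) x1=(-0.3079, 0.2192, 1.1112) x2=(0.7041, 0.0672, 1.7366)
step 8: x0=(-1.3806, -0.5928, 0.0732) x1=(-0.2661, 0.2051, 1.1366) x2=(0.7214, 0.0606, 1.7525)
step 9: x0=(-1.3513, -0.5345, 0.1238) x1=(-0.2246, 0.1905, 1.1615) x2=(0.7371, 0.0536, 1.7674)
step 10: x0=(-1.3188, -0.4750, 0.1770) x1=(-0.1836, 0.1755, 1.1860) x2=(0.7515, 0.0462, 1.7811)
step 11: x0=(-1.2833, -0.4145, 0.2326) x1=(-0.1430, 0.1601, 1.2100) x2=(0.7645, 0.0385, 1.7938)
step 12: x0=(-1.2449, -0.3531, 0.2906) x1=(-0.1029, 0.1445, 1.2337) x2=(0.7761, 0.0306, 1.8054)
step 13: x0=(-1.2036, -0.2910, 0.3507) x1=(-0.0632, 0.1286, 1.2569) x2=(0.7865, 0.0225, 1.8162)
step 14: x0=(-1.1595, -0.2283, 0.4129) x1=(-0.0240, 0.1124, 1.2798) x2=(0.7957, 0.0141, 1.8260)
step 15: x0=(-1.1128, -0.1651, 0.4771) x1=(0.0148, 0.0962, 1.3023) x2=(0.8037, 0.0057, 1.8351)
step 16: x0=(-1.0636, -0.1017, 0.5430) x1=(0.0530, 0.0798, 1.3245) x2=(0.8107, -0.0029, 1.8434)
step 17: x0=(-1.0119, -0.0380, 0.6107) x1=(0.0909, 0.0634, 1.3464) x2=(0.8167, -0.0115, 1.8510)
step 18: x0=(-0.9581, 0.0257, 0.6798) x1=(0.1282, 0.0470, 1.3679) x2=(0.8218, -0.0201, 1.8579)
step 19: x0=(-0.9021, 0.0894, 0.7504) x1=(0.1651, 0.0305, 1.3891) x2=(0.8261, -0.0288, 1.8644)
step 20: x0=(-0.8441, 0.1529, 0.8221) x1=(0.2016, 0.0141, 1.4101) x2=(0.8296, -0.0373, 1.8703)
step 21: x0=(-0.7844, 0.2163, 0.8950) x1=(0.2376, -0.0023, 1.4308) x2=(0.8324, -0.0458, 1.8759)

0.7442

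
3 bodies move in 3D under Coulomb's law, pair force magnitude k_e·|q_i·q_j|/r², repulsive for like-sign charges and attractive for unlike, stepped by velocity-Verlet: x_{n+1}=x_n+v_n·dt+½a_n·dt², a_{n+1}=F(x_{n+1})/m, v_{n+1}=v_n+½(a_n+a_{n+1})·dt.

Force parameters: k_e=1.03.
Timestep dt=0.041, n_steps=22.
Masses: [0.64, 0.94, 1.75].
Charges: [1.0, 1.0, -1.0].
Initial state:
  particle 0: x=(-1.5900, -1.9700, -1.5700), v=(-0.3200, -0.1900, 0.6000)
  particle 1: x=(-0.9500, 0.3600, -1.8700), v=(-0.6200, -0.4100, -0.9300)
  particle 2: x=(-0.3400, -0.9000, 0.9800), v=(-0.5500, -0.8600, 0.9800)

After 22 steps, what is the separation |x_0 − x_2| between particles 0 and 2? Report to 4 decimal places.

2.9939

step 0: x0=(-1.5900, -1.9700, -1.5700) x1=(-0.9500, 0.3600, -1.8700) x2=(-0.3400, -0.9000, 0.9800)
step 1: x0=(-1.6031, -1.9780, -1.5452) x1=(-0.9754, 0.3433, -1.9081) x2=(-0.3626, -0.9353, 1.0201)
step 2: x0=(-1.6162, -1.9862, -1.5202) x1=(-1.0006, 0.3268, -1.9460) x2=(-0.3852, -0.9705, 1.0600)
step 3: x0=(-1.6294, -1.9949, -1.4948) x1=(-1.0257, 0.3106, -1.9839) x2=(-0.4079, -1.0058, 1.0998)
step 4: x0=(-1.6425, -2.0038, -1.4690) x1=(-1.0508, 0.2946, -2.0217) x2=(-0.4307, -1.0410, 1.1393)
step 5: x0=(-1.6556, -2.0131, -1.4429) x1=(-1.0757, 0.2788, -2.0594) x2=(-0.4535, -1.0763, 1.1787)
step 6: x0=(-1.6687, -2.0228, -1.4165) x1=(-1.1005, 0.2633, -2.0970) x2=(-0.4764, -1.1116, 1.2180)
step 7: x0=(-1.6817, -2.0328, -1.3896) x1=(-1.1253, 0.2480, -2.1347) x2=(-0.4993, -1.1469, 1.2571)
step 8: x0=(-1.6948, -2.0430, -1.3624) x1=(-1.1499, 0.2329, -2.1722) x2=(-0.5223, -1.1821, 1.2960)
step 9: x0=(-1.7079, -2.0537, -1.3347) x1=(-1.1745, 0.2181, -2.2098) x2=(-0.5453, -1.2174, 1.3348)
step 10: x0=(-1.7209, -2.0646, -1.3067) x1=(-1.1990, 0.2035, -2.2474) x2=(-0.5684, -1.2527, 1.3734)
step 11: x0=(-1.7339, -2.0758, -1.2782) x1=(-1.2234, 0.1891, -2.2849) x2=(-0.5916, -1.2880, 1.4118)
step 12: x0=(-1.7469, -2.0874, -1.2493) x1=(-1.2477, 0.1749, -2.3225) x2=(-0.6148, -1.3233, 1.4501)
step 13: x0=(-1.7598, -2.0992, -1.2200) x1=(-1.2719, 0.1609, -2.3601) x2=(-0.6380, -1.3586, 1.4883)
step 14: x0=(-1.7727, -2.1113, -1.1902) x1=(-1.2961, 0.1472, -2.3977) x2=(-0.6613, -1.3939, 1.5263)
step 15: x0=(-1.7856, -2.1237, -1.1599) x1=(-1.3202, 0.1336, -2.4354) x2=(-0.6846, -1.4292, 1.5642)
step 16: x0=(-1.7985, -2.1364, -1.1292) x1=(-1.3443, 0.1202, -2.4731) x2=(-0.7080, -1.4646, 1.6019)
step 17: x0=(-1.8113, -2.1493, -1.0981) x1=(-1.3683, 0.1070, -2.5108) x2=(-0.7314, -1.4999, 1.6394)
step 18: x0=(-1.8240, -2.1625, -1.0664) x1=(-1.3922, 0.0940, -2.5486) x2=(-0.7549, -1.5352, 1.6769)
step 19: x0=(-1.8367, -2.1759, -1.0344) x1=(-1.4161, 0.0812, -2.5864) x2=(-0.7784, -1.5706, 1.7141)
step 20: x0=(-1.8494, -2.1895, -1.0018) x1=(-1.4399, 0.0685, -2.6243) x2=(-0.8020, -1.6059, 1.7513)
step 21: x0=(-1.8620, -2.2033, -0.9688) x1=(-1.4637, 0.0560, -2.6623) x2=(-0.8256, -1.6413, 1.7883)
step 22: x0=(-1.8745, -2.2174, -0.9352) x1=(-1.4875, 0.0436, -2.7003) x2=(-0.8493, -1.6766, 1.8251)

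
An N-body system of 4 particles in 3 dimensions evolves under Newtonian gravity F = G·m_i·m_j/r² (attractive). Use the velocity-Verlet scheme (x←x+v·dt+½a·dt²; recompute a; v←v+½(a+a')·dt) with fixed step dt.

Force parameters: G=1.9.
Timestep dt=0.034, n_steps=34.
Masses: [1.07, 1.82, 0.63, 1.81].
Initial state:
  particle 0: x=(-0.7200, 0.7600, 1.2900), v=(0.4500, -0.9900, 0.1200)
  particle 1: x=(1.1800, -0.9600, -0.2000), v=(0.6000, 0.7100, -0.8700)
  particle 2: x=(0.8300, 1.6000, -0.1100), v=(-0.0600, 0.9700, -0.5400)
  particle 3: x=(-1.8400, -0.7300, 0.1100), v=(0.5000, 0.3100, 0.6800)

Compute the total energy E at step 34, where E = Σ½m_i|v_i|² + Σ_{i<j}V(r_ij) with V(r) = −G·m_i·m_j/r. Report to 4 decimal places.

step 0: x0=(-0.7200, 0.7600, 1.2900) x1=(1.1800, -0.9600, -0.2000) x2=(0.8300, 1.6000, -0.1100) x3=(-1.8400, -0.7300, 0.1100)
step 1: x0=(-0.7047, 0.7260, 1.2937) x1=(1.2001, -0.9357, -0.2295) x2=(0.8277, 1.6325, -0.1282) x3=(-1.8226, -0.7193, 0.1332)
step 2: x0=(-0.6893, 0.6912, 1.2965) x1=(1.2195, -0.9109, -0.2588) x2=(0.8250, 1.6640, -0.1462) x3=(-1.8045, -0.7082, 0.1567)
step 3: x0=(-0.6739, 0.6558, 1.2984) x1=(1.2384, -0.8858, -0.2879) x2=(0.8218, 1.6946, -0.1638) x3=(-1.7856, -0.6967, 0.1803)
step 4: x0=(-0.6586, 0.6196, 1.2994) x1=(1.2566, -0.8604, -0.3167) x2=(0.8182, 1.7241, -0.1812) x3=(-1.7658, -0.6848, 0.2042)
step 5: x0=(-0.6433, 0.5827, 1.2995) x1=(1.2742, -0.8345, -0.3453) x2=(0.8143, 1.7527, -0.1983) x3=(-1.7453, -0.6725, 0.2283)
step 6: x0=(-0.6281, 0.5450, 1.2986) x1=(1.2911, -0.8084, -0.3737) x2=(0.8099, 1.7803, -0.2152) x3=(-1.7240, -0.6598, 0.2526)
step 7: x0=(-0.6130, 0.5065, 1.2967) x1=(1.3074, -0.7818, -0.4018) x2=(0.8052, 1.8069, -0.2318) x3=(-1.7018, -0.6466, 0.2771)
step 8: x0=(-0.5982, 0.4673, 1.2938) x1=(1.3231, -0.7549, -0.4296) x2=(0.8002, 1.8325, -0.2481) x3=(-1.6787, -0.6329, 0.3019)
step 9: x0=(-0.5835, 0.4272, 1.2898) x1=(1.3381, -0.7277, -0.4572) x2=(0.7948, 1.8572, -0.2642) x3=(-1.6548, -0.6188, 0.3270)
step 10: x0=(-0.5692, 0.3864, 1.2847) x1=(1.3525, -0.7002, -0.4845) x2=(0.7891, 1.8808, -0.2801) x3=(-1.6299, -0.6042, 0.3524)
step 11: x0=(-0.5553, 0.3447, 1.2784) x1=(1.3663, -0.6723, -0.5114) x2=(0.7832, 1.9035, -0.2957) x3=(-1.6041, -0.5890, 0.3780)
step 12: x0=(-0.5418, 0.3021, 1.2709) x1=(1.3794, -0.6442, -0.5380) x2=(0.7769, 1.9252, -0.3111) x3=(-1.5772, -0.5734, 0.4039)
step 13: x0=(-0.5288, 0.2587, 1.2621) x1=(1.3919, -0.6157, -0.5643) x2=(0.7704, 1.9459, -0.3263) x3=(-1.5493, -0.5571, 0.4302)
step 14: x0=(-0.5165, 0.2144, 1.2520) x1=(1.4037, -0.5870, -0.5902) x2=(0.7637, 1.9655, -0.3412) x3=(-1.5203, -0.5403, 0.4569)
step 15: x0=(-0.5049, 0.1691, 1.2405) x1=(1.4149, -0.5579, -0.6158) x2=(0.7567, 1.9842, -0.3560) x3=(-1.4901, -0.5228, 0.4840)
step 16: x0=(-0.4943, 0.1229, 1.2274) x1=(1.4254, -0.5286, -0.6410) x2=(0.7495, 2.0019, -0.3705) x3=(-1.4586, -0.5047, 0.5115)
step 17: x0=(-0.4847, 0.0756, 1.2128) x1=(1.4353, -0.4990, -0.6658) x2=(0.7421, 2.0186, -0.3849) x3=(-1.4258, -0.4859, 0.5395)
step 18: x0=(-0.4765, 0.0273, 1.1964) x1=(1.4445, -0.4692, -0.6903) x2=(0.7345, 2.0342, -0.3990) x3=(-1.3915, -0.4665, 0.5680)
step 19: x0=(-0.4698, -0.0220, 1.1782) x1=(1.4531, -0.4391, -0.7143) x2=(0.7268, 2.0489, -0.4129) x3=(-1.3555, -0.4463, 0.5972)
step 20: x0=(-0.4651, -0.0725, 1.1580) x1=(1.4611, -0.4087, -0.7379) x2=(0.7188, 2.0625, -0.4267) x3=(-1.3177, -0.4253, 0.6271)
step 21: x0=(-0.4627, -0.1240, 1.1355) x1=(1.4683, -0.3782, -0.7611) x2=(0.7108, 2.0751, -0.4402) x3=(-1.2777, -0.4035, 0.6578)
step 22: x0=(-0.4633, -0.1767, 1.1106) x1=(1.4750, -0.3474, -0.7838) x2=(0.7025, 2.0867, -0.4536) x3=(-1.2353, -0.3810, 0.6894)
step 23: x0=(-0.4676, -0.2304, 1.0830) x1=(1.4809, -0.3164, -0.8061) x2=(0.6942, 2.0973, -0.4668) x3=(-1.1900, -0.3577, 0.7222)
step 24: x0=(-0.4767, -0.2849, 1.0522) x1=(1.4862, -0.2852, -0.8279) x2=(0.6857, 2.1068, -0.4798) x3=(-1.1412, -0.3338, 0.7562)
step 25: x0=(-0.4922, -0.3397, 1.0180) x1=(1.4909, -0.2538, -0.8493) x2=(0.6771, 2.1152, -0.4926) x3=(-1.0879, -0.3095, 0.7918)
step 26: x0=(-0.5163, -0.3940, 0.9799) x1=(1.4949, -0.2222, -0.8702) x2=(0.6685, 2.1227, -0.5053) x3=(-1.0288, -0.2853, 0.8291)
step 27: x0=(-0.5526, -0.4455, 0.9377) x1=(1.4982, -0.1904, -0.8906) x2=(0.6597, 2.1290, -0.5178) x3=(-0.9618, -0.2627, 0.8684)
step 28: x0=(-0.6059, -0.4891, 0.8921) x1=(1.5009, -0.1585, -0.9105) x2=(0.6509, 2.1343, -0.5301) x3=(-0.8841, -0.2445, 0.9090)
step 29: x0=(-0.6804, -0.5134, 0.8474) x1=(1.5029, -0.1264, -0.9299) x2=(0.6421, 2.1385, -0.5422) x3=(-0.7931, -0.2375, 0.9486)
step 30: x0=(-0.7689, -0.5023, 0.8153) x1=(1.5042, -0.0941, -0.9489) x2=(0.6332, 2.1416, -0.5541) x3=(-0.6932, -0.2511, 0.9801)
step 31: x0=(-0.8468, -0.4575, 0.8049) x1=(1.5050, -0.0617, -0.9673) x2=(0.6242, 2.1436, -0.5659) x3=(-0.5989, -0.2845, 0.9983)
step 32: x0=(-0.9030, -0.3976, 0.8107) x1=(1.5050, -0.0292, -0.9851) x2=(0.6153, 2.1445, -0.5775) x3=(-0.5168, -0.3265, 1.0063)
step 33: x0=(-0.9406, -0.3343, 0.8255) x1=(1.5044, 0.0035, -1.0025) x2=(0.6064, 2.1442, -0.5889) x3=(-0.4450, -0.3703, 1.0083)
step 34: x0=(-0.9645, -0.2718, 0.8449) x1=(1.5032, 0.0363, -1.0193) x2=(0.5975, 2.1428, -0.6002) x3=(-0.3807, -0.4134, 1.0071)
step 0 velocities: v0=(0.4500, -0.9900, 0.1200) v1=(0.6000, 0.7100, -0.8700) v2=(-0.0600, 0.9700, -0.5400) v3=(0.5000, 0.3100, 0.6800)
step 0: KE=3.2366, PE=-6.9936, E=-3.7571
step 34 velocities: v0=(-0.5563, 1.8070, 0.6040) v1=(-0.0449, 0.9670, -0.4859) v2=(-0.2603, -0.0576, -0.3282) v3=(1.8130, -1.2442, -0.0661)
step 34: KE=7.6115, PE=-11.3521, E=-3.7407

-3.7407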